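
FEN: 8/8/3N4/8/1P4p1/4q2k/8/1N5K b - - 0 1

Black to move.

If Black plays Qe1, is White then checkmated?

After Qe1: white king on h1; in check: yes, from the black queen on e1.
King squares — g1: attacked by Qe1; g2: attacked by Kh3; h2: attacked by Kh3.
White has no legal moves → checkmate.

yes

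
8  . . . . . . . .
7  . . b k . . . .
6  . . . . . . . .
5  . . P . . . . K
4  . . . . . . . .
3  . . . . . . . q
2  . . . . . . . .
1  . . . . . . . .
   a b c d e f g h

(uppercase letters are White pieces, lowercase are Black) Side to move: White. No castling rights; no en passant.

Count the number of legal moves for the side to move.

White to move; king on h5.
In check: yes, from the black queen on h3.
Legal moves: Kg6, Kg5.
Count: 2.

2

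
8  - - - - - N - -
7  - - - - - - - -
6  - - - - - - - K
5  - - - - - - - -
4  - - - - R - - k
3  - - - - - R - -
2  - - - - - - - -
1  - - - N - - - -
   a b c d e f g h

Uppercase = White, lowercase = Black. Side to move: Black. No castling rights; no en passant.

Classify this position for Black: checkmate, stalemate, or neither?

Black to move; black king on h4.
In check: yes, from the white rook on e4.
King squares — g3: attacked by Rf3; h3: attacked by Rf3; g4: attacked by Re4; g5: attacked by Kh6; h5: attacked by Kh6.
Legal moves for Black: none.
In check with no legal moves → checkmate.

checkmate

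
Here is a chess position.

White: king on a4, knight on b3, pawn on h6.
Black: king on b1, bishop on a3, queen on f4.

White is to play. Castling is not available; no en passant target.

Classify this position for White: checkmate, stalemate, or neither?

neither

White to move; white king on a4.
In check: yes, from the black queen on f4.
King squares — a3: available; b3: own knight; b4: attacked by Ba3; a5: available; b5: available.
Legal moves for White: Kb5, Ka5, Kxa3, Nd4.
White is in check but has 4 legal moves → neither.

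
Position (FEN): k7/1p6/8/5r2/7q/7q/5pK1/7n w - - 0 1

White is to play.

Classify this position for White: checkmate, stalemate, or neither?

checkmate

White to move; white king on g2.
In check: yes, from the black queen on h3.
King squares — f1: attacked by Qh3; g1: attacked by Pf2; h1: attacked by Qh3; f2: attacked by Nh1; h2: attacked by Qh3; f3: attacked by Qh3; g3: attacked by Nh1; h3: attacked by Qh4.
Legal moves for White: none.
In check with no legal moves → checkmate.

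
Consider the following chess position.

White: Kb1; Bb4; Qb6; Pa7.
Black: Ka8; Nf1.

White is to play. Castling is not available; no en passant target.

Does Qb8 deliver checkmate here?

After Qb8: black king on a8; in check: yes, from the white queen on b8.
King squares — a7: attacked by Qb8; b7: attacked by Qb8; b8: attacked by Pa7.
Black has no legal moves → checkmate.

yes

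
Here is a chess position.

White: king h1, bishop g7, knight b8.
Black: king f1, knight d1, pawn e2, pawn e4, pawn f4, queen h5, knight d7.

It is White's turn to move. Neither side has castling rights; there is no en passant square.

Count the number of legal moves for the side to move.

White to move; king on h1.
In check: yes, from the black queen on h5.
Legal moves: none.
Count: 0.

0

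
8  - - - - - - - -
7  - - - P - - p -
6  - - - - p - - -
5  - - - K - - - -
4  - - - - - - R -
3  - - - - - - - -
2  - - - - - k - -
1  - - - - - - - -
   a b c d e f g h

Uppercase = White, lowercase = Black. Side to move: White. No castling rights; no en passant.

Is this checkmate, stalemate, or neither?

White to move; white king on d5.
In check: yes, from the black pawn on e6.
Legal moves for White: Kxe6, Kd6, Kc6, Ke5, Kc5, Ke4, Kd4, Kc4.
White is in check but has 8 legal moves → neither.

neither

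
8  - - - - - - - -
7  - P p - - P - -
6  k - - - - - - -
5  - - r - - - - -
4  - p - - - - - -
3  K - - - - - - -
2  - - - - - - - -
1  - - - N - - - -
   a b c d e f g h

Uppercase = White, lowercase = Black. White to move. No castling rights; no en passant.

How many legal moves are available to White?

5

White to move; king on a3.
In check: yes, from the black pawn on b4.
Legal moves: Kxb4, Ka4, Kb3, Kb2, Ka2.
Count: 5.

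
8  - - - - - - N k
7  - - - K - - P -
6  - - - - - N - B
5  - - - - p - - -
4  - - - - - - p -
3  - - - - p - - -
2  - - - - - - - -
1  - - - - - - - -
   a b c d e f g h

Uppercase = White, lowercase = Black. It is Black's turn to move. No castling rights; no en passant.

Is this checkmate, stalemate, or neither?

checkmate

Black to move; black king on h8.
In check: yes, from the white pawn on g7.
King squares — g7: attacked by Bh6; h7: attacked by Nf6; g8: attacked by Nf6.
Legal moves for Black: none.
In check with no legal moves → checkmate.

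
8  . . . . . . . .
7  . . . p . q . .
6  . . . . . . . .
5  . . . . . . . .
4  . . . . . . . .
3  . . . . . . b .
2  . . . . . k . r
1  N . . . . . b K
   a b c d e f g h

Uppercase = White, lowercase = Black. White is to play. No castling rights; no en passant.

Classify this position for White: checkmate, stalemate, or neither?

White to move; white king on h1.
In check: yes, from the black rook on h2.
King squares — g1: attacked by Kf2; g2: attacked by Kf2; h2: attacked by Bg1.
Legal moves for White: none.
In check with no legal moves → checkmate.

checkmate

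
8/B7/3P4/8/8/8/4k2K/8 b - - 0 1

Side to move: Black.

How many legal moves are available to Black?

Black to move; king on e2.
In check: no.
Legal moves: Kf3, Kd3, Kd2, Kf1, Ke1, Kd1.
Count: 6.

6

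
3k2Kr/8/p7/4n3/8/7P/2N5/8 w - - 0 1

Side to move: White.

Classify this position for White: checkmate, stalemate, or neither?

neither

White to move; white king on g8.
In check: yes, from the black rook on h8.
Legal moves for White: Kxh8, Kg7.
White is in check but has 2 legal moves → neither.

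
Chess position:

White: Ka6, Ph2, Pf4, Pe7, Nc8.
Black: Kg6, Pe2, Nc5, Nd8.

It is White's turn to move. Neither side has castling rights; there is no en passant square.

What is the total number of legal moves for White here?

White to move; king on a6.
In check: yes, from the black knight on c5.
Legal moves: Ka7, Kb6, Kb5, Ka5.
Count: 4.

4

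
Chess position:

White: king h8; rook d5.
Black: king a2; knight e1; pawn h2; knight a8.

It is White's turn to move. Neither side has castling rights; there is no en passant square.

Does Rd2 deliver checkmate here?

no

After Rd2: black king on a2; in check: yes, from the white rook on d2.
Black has 5 legal replies: Kb3, Ka3, Kb1, Ka1, Nc2.
In check but a legal move exists → not checkmate.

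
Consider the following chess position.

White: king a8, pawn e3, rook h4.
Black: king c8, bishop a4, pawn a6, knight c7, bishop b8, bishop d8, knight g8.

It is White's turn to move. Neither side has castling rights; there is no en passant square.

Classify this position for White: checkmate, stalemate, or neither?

checkmate

White to move; white king on a8.
In check: yes, from the black knight on c7.
King squares — a7: attacked by Bb8; b7: attacked by Kc8; b8: attacked by Kc8.
Legal moves for White: none.
In check with no legal moves → checkmate.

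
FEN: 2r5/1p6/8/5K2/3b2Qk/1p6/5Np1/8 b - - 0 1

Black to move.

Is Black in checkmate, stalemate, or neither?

Black to move; black king on h4.
In check: yes, from the white queen on g4.
King squares — g3: attacked by Qg4; h3: attacked by Nf2; g4: attacked by Nf2; g5: attacked by Qg4; h5: attacked by Qg4.
Legal moves for Black: none.
In check with no legal moves → checkmate.

checkmate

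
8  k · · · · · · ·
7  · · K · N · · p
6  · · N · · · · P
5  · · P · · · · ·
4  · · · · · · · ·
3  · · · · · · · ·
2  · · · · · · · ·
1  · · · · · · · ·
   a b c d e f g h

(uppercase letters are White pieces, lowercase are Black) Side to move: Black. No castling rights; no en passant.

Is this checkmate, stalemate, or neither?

stalemate

Black to move; black king on a8.
In check: no.
King squares — a7: attacked by Nc6; b7: attacked by Kc7; b8: attacked by Nc6.
Legal moves for Black: none.
Not in check and no legal moves → stalemate.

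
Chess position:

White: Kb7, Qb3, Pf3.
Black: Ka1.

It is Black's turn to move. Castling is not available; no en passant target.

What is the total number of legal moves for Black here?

0

Black to move; king on a1.
In check: no.
Legal moves: none.
Count: 0.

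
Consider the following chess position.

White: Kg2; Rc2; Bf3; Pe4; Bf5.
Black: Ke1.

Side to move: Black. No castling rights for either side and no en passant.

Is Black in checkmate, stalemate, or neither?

Black to move; black king on e1.
In check: no.
King squares — d1: attacked by Bf3; f1: attacked by Kg2; d2: attacked by Rc2; e2: attacked by Rc2; f2: attacked by Rc2.
Legal moves for Black: none.
Not in check and no legal moves → stalemate.

stalemate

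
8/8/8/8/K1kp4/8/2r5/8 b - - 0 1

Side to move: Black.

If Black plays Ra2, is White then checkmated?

After Ra2: white king on a4; in check: yes, from the black rook on a2.
King squares — a3: attacked by Ra2; b3: attacked by Kc4; b4: attacked by Kc4; a5: attacked by Ra2; b5: attacked by Kc4.
White has no legal moves → checkmate.

yes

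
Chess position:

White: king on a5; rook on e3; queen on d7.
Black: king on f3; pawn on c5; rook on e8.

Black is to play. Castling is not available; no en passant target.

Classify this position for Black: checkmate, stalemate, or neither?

neither

Black to move; black king on f3.
In check: yes, from the white rook on e3.
King squares — e2: attacked by Re3; f2: available; g2: available; e3: available; g3: attacked by Re3; e4: attacked by Re3; f4: available; g4: attacked by Qd7.
Legal moves for Black: Kf4, Kxe3, Kg2, Kf2, Rxe3.
Black is in check but has 5 legal moves → neither.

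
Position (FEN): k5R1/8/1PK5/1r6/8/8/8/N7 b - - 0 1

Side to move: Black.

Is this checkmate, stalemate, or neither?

Black to move; black king on a8.
In check: yes, from the white rook on g8.
King squares — a7: attacked by Pb6; b7: attacked by Kc6; b8: attacked by Rg8.
Legal moves for Black: none.
In check with no legal moves → checkmate.

checkmate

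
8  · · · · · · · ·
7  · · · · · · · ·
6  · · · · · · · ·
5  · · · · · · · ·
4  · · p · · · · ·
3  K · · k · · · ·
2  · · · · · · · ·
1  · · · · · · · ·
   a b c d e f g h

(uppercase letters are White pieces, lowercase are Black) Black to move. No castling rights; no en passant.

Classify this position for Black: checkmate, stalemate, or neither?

neither

Black to move; black king on d3.
In check: no.
Legal moves for Black: Ke4, Kd4, Ke3, Kc3, Ke2, Kd2, Kc2, c3.
Black has 8 legal moves and is not in check → neither.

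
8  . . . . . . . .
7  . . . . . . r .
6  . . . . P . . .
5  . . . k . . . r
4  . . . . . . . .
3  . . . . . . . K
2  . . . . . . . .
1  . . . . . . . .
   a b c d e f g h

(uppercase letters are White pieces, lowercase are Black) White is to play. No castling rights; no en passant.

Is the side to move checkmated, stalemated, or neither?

checkmate

White to move; white king on h3.
In check: yes, from the black rook on h5.
King squares — g2: attacked by Rg7; h2: attacked by Rh5; g3: attacked by Rg7; g4: attacked by Rg7; h4: attacked by Rh5.
Legal moves for White: none.
In check with no legal moves → checkmate.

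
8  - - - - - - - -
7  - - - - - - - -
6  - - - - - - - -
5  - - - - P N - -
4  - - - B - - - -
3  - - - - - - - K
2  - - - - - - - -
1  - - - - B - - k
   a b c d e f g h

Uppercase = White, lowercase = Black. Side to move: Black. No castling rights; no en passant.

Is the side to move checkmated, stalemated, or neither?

Black to move; black king on h1.
In check: no.
King squares — g1: attacked by Bd4; g2: attacked by Kh3; h2: attacked by Kh3.
Legal moves for Black: none.
Not in check and no legal moves → stalemate.

stalemate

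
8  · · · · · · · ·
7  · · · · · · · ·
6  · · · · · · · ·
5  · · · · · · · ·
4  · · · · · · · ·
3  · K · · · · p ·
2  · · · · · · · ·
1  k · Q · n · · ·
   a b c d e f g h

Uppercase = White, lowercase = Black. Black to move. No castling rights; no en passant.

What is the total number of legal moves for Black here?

Black to move; king on a1.
In check: yes, from the white queen on c1.
Legal moves: none.
Count: 0.

0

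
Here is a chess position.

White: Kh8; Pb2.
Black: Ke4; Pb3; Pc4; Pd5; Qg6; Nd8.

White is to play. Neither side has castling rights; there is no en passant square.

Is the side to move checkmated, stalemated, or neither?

White to move; white king on h8.
In check: no.
King squares — g7: attacked by Qg6; h7: attacked by Qg6; g8: attacked by Qg6.
Legal moves for White: none.
Not in check and no legal moves → stalemate.

stalemate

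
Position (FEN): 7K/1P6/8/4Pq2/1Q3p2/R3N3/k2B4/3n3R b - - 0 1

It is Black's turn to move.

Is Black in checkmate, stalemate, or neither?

checkmate

Black to move; black king on a2.
In check: yes, from the white rook on a3.
King squares — a1: attacked by Ra3; b1: attacked by Qb4; b2: attacked by Qb4; a3: attacked by Qb4; b3: attacked by Ra3.
Legal moves for Black: none.
In check with no legal moves → checkmate.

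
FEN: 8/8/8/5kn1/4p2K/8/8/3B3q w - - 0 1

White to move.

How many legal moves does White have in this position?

White to move; king on h4.
In check: yes, from the black queen on h1.
Legal moves: Kg3.
Count: 1.

1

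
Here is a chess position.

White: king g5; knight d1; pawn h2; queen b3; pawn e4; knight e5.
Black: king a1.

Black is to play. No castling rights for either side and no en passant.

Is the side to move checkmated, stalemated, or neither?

stalemate

Black to move; black king on a1.
In check: no.
King squares — b1: attacked by Qb3; a2: attacked by Qb3; b2: attacked by Nd1.
Legal moves for Black: none.
Not in check and no legal moves → stalemate.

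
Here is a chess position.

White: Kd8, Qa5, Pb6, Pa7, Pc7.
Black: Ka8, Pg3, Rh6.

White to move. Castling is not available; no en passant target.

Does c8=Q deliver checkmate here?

After c8=Q: black king on a8; in check: yes, from the white queen on c8.
King squares — a7: attacked by Qa5; b7: attacked by Qc8; b8: attacked by Pa7.
Black has no legal moves → checkmate.

yes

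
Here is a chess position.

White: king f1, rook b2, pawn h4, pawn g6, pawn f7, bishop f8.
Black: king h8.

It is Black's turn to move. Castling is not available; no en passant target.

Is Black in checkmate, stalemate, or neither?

stalemate

Black to move; black king on h8.
In check: no.
King squares — g7: attacked by Bf8; h7: attacked by Pg6; g8: attacked by Pf7.
Legal moves for Black: none.
Not in check and no legal moves → stalemate.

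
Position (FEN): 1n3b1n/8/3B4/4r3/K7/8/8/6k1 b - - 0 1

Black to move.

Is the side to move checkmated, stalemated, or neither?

Black to move; black king on g1.
In check: no.
Legal moves for Black include: Nf7, Ng6, Bg7, Be7, Bh6, Bxd6, Nd7, Nc6, Na6, Re8, Re7, Re6, Rh5, Rg5, Rf5, Rd5, Rc5, Rb5, ... (list truncated; more exist).
Black has legal moves and is not in check → neither.

neither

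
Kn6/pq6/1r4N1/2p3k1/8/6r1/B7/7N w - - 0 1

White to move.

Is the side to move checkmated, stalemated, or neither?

checkmate

White to move; white king on a8.
In check: yes, from the black queen on b7.
King squares — a7: attacked by Qb7; b7: attacked by Rb6; b8: attacked by Qb7.
Legal moves for White: none.
In check with no legal moves → checkmate.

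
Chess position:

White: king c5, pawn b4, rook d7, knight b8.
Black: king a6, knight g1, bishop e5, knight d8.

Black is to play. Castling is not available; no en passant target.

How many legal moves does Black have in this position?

1

Black to move; king on a6.
In check: yes, from the white knight on b8.
Legal moves: Bxb8.
Count: 1.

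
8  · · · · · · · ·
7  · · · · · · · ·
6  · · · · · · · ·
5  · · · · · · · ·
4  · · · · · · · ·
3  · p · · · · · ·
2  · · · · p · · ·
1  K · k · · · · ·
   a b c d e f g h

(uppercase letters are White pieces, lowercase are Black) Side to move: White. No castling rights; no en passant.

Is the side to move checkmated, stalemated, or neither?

stalemate

White to move; white king on a1.
In check: no.
King squares — b1: attacked by Kc1; a2: attacked by Pb3; b2: attacked by Kc1.
Legal moves for White: none.
Not in check and no legal moves → stalemate.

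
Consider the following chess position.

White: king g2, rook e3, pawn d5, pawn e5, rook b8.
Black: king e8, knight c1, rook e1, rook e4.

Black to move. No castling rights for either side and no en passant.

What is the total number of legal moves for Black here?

3

Black to move; king on e8.
In check: yes, from the white rook on b8.
Legal moves: Kf7, Ke7, Kd7.
Count: 3.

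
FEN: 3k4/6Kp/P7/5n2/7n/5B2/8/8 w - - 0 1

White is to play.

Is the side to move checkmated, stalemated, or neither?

White to move; white king on g7.
In check: yes, from the black knight on f5.
Legal moves for White: Kh8, Kg8, Kf8, Kxh7, Kf7, Kf6.
White is in check but has 6 legal moves → neither.

neither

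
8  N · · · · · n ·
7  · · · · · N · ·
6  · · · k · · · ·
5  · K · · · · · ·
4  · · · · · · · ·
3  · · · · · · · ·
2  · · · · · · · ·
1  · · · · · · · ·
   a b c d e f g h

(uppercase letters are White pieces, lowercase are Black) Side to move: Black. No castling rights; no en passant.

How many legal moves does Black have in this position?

4

Black to move; king on d6.
In check: yes, from the white knight on f7.
Legal moves: Ke7, Kd7, Ke6, Kd5.
Count: 4.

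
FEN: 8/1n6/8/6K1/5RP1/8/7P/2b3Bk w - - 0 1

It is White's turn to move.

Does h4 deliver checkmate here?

no

After h4: black king on h1; in check: no.
Black is not in check, so this cannot be checkmate.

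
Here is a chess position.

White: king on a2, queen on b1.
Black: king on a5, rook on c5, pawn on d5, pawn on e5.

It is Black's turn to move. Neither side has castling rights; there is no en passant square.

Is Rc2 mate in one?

After Rc2: white king on a2; in check: yes, from the black rook on c2.
White has 5 legal replies: Kb3, Ka3, Ka1, Qxc2, Qb2.
In check but a legal move exists → not checkmate.

no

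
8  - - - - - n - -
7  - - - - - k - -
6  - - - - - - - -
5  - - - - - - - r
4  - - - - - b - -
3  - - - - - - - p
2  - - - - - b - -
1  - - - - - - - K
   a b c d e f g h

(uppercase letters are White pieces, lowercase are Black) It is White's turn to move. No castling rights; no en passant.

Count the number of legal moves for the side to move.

White to move; king on h1.
In check: no.
Legal moves: none.
Count: 0.

0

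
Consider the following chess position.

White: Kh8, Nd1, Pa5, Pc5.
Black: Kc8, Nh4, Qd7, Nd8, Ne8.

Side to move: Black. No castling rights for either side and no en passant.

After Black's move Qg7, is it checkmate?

After Qg7: white king on h8; in check: yes, from the black queen on g7.
King squares — g7: attacked by Ne8; h7: attacked by Qg7; g8: attacked by Qg7.
White has no legal moves → checkmate.

yes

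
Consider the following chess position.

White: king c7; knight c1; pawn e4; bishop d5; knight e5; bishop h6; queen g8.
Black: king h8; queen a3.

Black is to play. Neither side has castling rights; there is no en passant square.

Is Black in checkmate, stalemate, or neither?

checkmate

Black to move; black king on h8.
In check: yes, from the white queen on g8.
King squares — g7: attacked by Bh6; h7: attacked by Qg8; g8: attacked by Bd5.
Legal moves for Black: none.
In check with no legal moves → checkmate.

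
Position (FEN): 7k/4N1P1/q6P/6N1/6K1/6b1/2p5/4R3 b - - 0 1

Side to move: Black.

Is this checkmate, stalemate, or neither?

checkmate

Black to move; black king on h8.
In check: yes, from the white pawn on g7.
King squares — g7: attacked by Ph6; h7: attacked by Ng5; g8: attacked by Ne7.
Legal moves for Black: none.
In check with no legal moves → checkmate.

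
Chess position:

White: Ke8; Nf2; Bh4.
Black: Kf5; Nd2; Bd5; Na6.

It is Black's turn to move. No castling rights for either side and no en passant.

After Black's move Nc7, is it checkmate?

After Nc7: white king on e8; in check: yes, from the black knight on c7.
White has 4 legal replies: Kf8, Kd8, Ke7, Kd7.
In check but a legal move exists → not checkmate.

no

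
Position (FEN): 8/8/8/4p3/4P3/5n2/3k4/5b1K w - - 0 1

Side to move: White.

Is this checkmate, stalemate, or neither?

White to move; white king on h1.
In check: no.
King squares — g1: attacked by Nf3; g2: attacked by Bf1; h2: attacked by Nf3.
Legal moves for White: none.
Not in check and no legal moves → stalemate.

stalemate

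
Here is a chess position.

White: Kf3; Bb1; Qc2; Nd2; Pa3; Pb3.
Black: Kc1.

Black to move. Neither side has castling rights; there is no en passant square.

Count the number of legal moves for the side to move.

0

Black to move; king on c1.
In check: yes, from the white queen on c2.
Legal moves: none.
Count: 0.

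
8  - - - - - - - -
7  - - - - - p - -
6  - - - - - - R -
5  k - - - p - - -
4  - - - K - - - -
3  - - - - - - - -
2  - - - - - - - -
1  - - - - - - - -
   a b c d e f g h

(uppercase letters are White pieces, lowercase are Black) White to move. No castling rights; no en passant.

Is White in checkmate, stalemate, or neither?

neither

White to move; white king on d4.
In check: yes, from the black pawn on e5.
King squares — c3: available; d3: available; e3: available; c4: available; e4: available; c5: available; d5: available; e5: available.
Legal moves for White: Kxe5, Kd5, Kc5, Ke4, Kc4, Ke3, Kd3, Kc3.
White is in check but has 8 legal moves → neither.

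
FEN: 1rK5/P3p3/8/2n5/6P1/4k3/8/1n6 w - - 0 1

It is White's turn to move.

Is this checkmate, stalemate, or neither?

White to move; white king on c8.
In check: yes, from the black rook on b8.
Legal moves for White: Kxb8, Kc7, axb8=Q, axb8=R, axb8=B, axb8=N.
White is in check but has 6 legal moves → neither.

neither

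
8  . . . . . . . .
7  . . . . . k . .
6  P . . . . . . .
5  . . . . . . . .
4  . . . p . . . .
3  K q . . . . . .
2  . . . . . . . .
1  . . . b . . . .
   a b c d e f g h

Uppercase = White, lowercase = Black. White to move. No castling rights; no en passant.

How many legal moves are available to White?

White to move; king on a3.
In check: yes, from the black queen on b3.
Legal moves: none.
Count: 0.

0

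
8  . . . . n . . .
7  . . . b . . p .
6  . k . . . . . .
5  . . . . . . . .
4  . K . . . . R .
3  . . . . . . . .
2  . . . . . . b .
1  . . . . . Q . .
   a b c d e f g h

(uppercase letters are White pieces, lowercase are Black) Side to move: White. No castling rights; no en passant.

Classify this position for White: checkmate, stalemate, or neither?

neither

White to move; white king on b4.
In check: no.
Legal moves for White include: Rxg7, Rg6+, Rg5, Rh4, Rf4, Re4, Rd4, Rc4, Rg3, Rxg2, Kc4, Kc3, Kb3, Ka3, Qf8, Qf7, Qf6+, Qa6+, ... (list truncated; more exist).
White has legal moves and is not in check → neither.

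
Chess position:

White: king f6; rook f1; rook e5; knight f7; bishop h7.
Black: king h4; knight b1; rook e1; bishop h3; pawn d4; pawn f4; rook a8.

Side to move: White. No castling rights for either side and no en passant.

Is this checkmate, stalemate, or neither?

White to move; white king on f6.
In check: no.
Legal moves for White include: Bg8, Bg6, Bf5, Be4, Bd3, Bc2, Bxb1, Nh8, Nd8, Nh6, Nd6, Ng5, Kg7, Ke7, Kg6, Re8, Re7, Re6, ... (list truncated; more exist).
White has legal moves and is not in check → neither.

neither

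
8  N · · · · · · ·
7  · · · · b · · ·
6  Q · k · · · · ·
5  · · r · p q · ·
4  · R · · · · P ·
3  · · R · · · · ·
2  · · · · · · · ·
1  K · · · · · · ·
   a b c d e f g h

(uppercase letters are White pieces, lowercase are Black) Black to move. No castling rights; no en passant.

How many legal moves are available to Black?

2

Black to move; king on c6.
In check: yes, from the white queen on a6.
Legal moves: Kd7, Kd5.
Count: 2.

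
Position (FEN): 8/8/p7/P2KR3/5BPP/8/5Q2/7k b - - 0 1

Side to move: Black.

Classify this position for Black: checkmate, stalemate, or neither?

Black to move; black king on h1.
In check: no.
King squares — g1: attacked by Qf2; g2: attacked by Qf2; h2: attacked by Qf2.
Legal moves for Black: none.
Not in check and no legal moves → stalemate.

stalemate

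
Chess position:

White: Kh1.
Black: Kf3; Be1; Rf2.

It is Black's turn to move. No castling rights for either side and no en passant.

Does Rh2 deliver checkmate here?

After Rh2: white king on h1; in check: yes, from the black rook on h2.
White has 2 legal replies: Kxh2, Kg1.
In check but a legal move exists → not checkmate.

no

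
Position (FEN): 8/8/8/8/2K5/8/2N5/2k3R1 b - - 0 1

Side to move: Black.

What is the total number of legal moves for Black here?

Black to move; king on c1.
In check: yes, from the white rook on g1.
Legal moves: Kd2, Kxc2, Kb2.
Count: 3.

3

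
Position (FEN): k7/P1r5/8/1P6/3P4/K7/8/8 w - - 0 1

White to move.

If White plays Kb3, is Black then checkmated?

no

After Kb3: black king on a8; in check: no.
Black is not in check, so this cannot be checkmate.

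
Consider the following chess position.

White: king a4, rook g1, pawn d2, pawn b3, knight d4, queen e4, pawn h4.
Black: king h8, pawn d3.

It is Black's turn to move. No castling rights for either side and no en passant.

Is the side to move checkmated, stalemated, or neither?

Black to move; black king on h8.
In check: no.
King squares — g7: attacked by Rg1; h7: attacked by Qe4; g8: attacked by Rg1.
Legal moves for Black: none.
Not in check and no legal moves → stalemate.

stalemate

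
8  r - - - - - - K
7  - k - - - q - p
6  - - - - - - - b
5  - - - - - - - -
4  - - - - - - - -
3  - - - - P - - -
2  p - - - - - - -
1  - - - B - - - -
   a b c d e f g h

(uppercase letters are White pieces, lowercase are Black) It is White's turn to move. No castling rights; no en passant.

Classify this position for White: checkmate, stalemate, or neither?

checkmate

White to move; white king on h8.
In check: yes, from the black rook on a8.
King squares — g7: attacked by Bh6; h7: attacked by Qf7; g8: attacked by Qf7.
Legal moves for White: none.
In check with no legal moves → checkmate.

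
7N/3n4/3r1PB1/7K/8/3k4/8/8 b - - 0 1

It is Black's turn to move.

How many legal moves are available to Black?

Black to move; king on d3.
In check: yes, from the white bishop on g6.
Legal moves: Kd4, Kc4, Ke3, Kc3, Ke2, Kd2.
Count: 6.

6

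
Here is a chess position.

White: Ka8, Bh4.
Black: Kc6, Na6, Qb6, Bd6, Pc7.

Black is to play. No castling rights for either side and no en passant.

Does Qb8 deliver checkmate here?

yes

After Qb8: white king on a8; in check: yes, from the black queen on b8.
King squares — a7: attacked by Qb8; b7: attacked by Kc6; b8: attacked by Na6.
White has no legal moves → checkmate.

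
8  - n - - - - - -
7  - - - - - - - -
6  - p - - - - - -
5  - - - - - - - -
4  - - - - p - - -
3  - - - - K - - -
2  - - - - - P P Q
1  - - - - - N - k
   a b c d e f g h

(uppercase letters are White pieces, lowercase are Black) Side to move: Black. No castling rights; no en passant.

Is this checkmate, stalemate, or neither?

Black to move; black king on h1.
In check: yes, from the white queen on h2.
King squares — g1: attacked by Qh2; g2: attacked by Qh2; h2: attacked by Nf1.
Legal moves for Black: none.
In check with no legal moves → checkmate.

checkmate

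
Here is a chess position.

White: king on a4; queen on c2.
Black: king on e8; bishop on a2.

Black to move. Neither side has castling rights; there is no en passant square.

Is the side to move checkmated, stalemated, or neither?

Black to move; black king on e8.
In check: no.
Legal moves for Black: Kf8, Kd8, Kf7, Ke7, Kd7, Bg8, Bf7, Be6, Bd5, Bc4, Bb3+, Bb1.
Black has 12 legal moves and is not in check → neither.

neither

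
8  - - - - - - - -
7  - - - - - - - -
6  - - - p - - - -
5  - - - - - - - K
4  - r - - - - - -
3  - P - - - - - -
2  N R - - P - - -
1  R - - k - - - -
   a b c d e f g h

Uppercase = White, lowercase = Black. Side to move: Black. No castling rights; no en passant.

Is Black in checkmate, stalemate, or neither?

Black to move; black king on d1.
In check: yes, from the white rook on a1.
King squares — c1: attacked by Ra1; e1: attacked by Ra1; c2: attacked by Rb2; d2: attacked by Rb2; e2: attacked by Rb2.
Legal moves for Black: none.
In check with no legal moves → checkmate.

checkmate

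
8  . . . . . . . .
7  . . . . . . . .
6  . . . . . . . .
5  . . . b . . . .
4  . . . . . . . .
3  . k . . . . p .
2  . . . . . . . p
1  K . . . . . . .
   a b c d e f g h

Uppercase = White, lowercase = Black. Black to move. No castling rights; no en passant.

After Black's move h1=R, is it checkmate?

yes

After h1=R: white king on a1; in check: yes, from the black rook on h1.
King squares — b1: attacked by Rh1; a2: attacked by Kb3; b2: attacked by Kb3.
White has no legal moves → checkmate.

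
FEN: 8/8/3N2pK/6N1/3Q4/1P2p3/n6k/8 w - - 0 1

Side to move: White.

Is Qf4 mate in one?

no

After Qf4: black king on h2; in check: yes, from the white queen on f4.
Black has 3 legal replies: Kg2, Kh1, Kg1.
In check but a legal move exists → not checkmate.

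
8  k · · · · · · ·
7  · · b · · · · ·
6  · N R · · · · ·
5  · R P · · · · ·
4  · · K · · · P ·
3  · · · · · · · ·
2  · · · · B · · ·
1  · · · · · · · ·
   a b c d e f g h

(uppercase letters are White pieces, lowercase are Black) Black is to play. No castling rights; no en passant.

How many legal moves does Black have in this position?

Black to move; king on a8.
In check: yes, from the white knight on b6.
Legal moves: Kb8, Kb7, Ka7, Bxb6.
Count: 4.

4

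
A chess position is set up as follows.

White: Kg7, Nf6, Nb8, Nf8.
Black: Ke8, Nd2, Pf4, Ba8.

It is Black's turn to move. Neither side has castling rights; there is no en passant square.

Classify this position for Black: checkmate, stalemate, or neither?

Black to move; black king on e8.
In check: yes, from the white knight on f6.
King squares — d7: attacked by Nf6; e7: available; f7: attacked by Kg7; d8: available; f8: attacked by Kg7.
Legal moves for Black: Kd8, Ke7.
Black is in check but has 2 legal moves → neither.

neither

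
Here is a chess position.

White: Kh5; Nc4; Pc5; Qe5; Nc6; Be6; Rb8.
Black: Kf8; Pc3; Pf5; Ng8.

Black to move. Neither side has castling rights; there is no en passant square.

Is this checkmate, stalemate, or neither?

Black to move; black king on f8.
In check: yes, from the white rook on b8.
King squares — e7: attacked by Nc6; f7: attacked by Be6; g7: attacked by Qe5; e8: attacked by Rb8; g8: own knight.
Legal moves for Black: none.
In check with no legal moves → checkmate.

checkmate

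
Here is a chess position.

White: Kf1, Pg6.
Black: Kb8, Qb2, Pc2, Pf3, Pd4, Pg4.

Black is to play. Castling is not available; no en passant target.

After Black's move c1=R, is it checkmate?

yes

After c1=R: white king on f1; in check: yes, from the black rook on c1.
King squares — e1: attacked by Rc1; g1: attacked by Rc1; e2: attacked by Qb2; f2: attacked by Qb2; g2: attacked by Qb2.
White has no legal moves → checkmate.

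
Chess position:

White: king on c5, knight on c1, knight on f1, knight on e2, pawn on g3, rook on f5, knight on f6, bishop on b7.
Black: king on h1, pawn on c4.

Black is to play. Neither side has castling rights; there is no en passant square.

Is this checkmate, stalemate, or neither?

Black to move; black king on h1.
In check: yes, from the white bishop on b7.
King squares — g1: attacked by Ne2; g2: attacked by Bb7; h2: attacked by Nf1.
Legal moves for Black: none.
In check with no legal moves → checkmate.

checkmate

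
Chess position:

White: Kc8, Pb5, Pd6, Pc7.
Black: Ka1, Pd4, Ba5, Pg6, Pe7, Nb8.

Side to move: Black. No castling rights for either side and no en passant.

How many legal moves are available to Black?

17

Black to move; king on a1.
In check: no.
Legal moves: Nd7, Nc6, Na6, Bxc7, Bb6, Bb4, Bc3, Bd2, Be1, Kb2, Ka2, Kb1, exd6, e6, g5, d3, e5.
Count: 17.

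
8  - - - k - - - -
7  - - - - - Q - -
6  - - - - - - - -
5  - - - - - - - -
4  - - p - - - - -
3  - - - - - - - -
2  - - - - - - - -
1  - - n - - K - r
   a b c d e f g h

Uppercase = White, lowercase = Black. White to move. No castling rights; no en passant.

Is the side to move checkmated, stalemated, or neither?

neither

White to move; white king on f1.
In check: yes, from the black rook on h1.
King squares — e1: attacked by Rh1; g1: attacked by Rh1; e2: attacked by Nc1; f2: available; g2: available.
Legal moves for White: Kg2, Kf2.
White is in check but has 2 legal moves → neither.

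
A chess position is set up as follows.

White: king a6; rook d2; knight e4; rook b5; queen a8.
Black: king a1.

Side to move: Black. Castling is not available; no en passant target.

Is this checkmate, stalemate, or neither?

Black to move; black king on a1.
In check: no.
King squares — b1: attacked by Rb5; a2: attacked by Rd2; b2: attacked by Rd2.
Legal moves for Black: none.
Not in check and no legal moves → stalemate.

stalemate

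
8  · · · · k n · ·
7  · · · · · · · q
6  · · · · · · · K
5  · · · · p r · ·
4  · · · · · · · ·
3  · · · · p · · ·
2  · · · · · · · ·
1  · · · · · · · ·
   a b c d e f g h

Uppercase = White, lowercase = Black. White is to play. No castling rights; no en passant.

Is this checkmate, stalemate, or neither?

White to move; white king on h6.
In check: yes, from the black queen on h7.
King squares — g5: attacked by Rf5; h5: attacked by Rf5; g6: attacked by Qh7; g7: attacked by Qh7; h7: attacked by Nf8.
Legal moves for White: none.
In check with no legal moves → checkmate.

checkmate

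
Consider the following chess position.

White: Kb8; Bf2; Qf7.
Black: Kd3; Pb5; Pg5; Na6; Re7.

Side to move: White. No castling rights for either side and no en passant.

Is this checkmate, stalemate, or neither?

White to move; white king on b8.
In check: yes, from the black knight on a6.
King squares — a7: attacked by Re7; b7: attacked by Re7; c7: attacked by Na6; a8: available; c8: available.
Legal moves for White: Kc8, Ka8.
White is in check but has 2 legal moves → neither.

neither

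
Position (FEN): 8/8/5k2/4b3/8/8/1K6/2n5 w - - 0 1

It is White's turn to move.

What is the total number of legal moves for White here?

White to move; king on b2.
In check: yes, from the black bishop on e5.
Legal moves: Ka3, Kc2, Kxc1, Kb1.
Count: 4.

4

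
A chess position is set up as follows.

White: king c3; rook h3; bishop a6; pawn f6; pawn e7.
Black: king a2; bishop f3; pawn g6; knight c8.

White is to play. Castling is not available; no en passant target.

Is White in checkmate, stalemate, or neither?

White to move; white king on c3.
In check: no.
Legal moves for White include: Bxc8, Bb7, Bb5, Bc4+, Bd3, Be2, Bf1, Rh8, Rh7, Rh6, Rh5, Rh4, Rg3, Rxf3, Rh2+, Rh1, Kd4, Kc4, ... (list truncated; more exist).
White has legal moves and is not in check → neither.

neither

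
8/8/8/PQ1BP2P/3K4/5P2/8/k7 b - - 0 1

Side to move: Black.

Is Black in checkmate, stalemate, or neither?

Black to move; black king on a1.
In check: no.
King squares — b1: attacked by Qb5; a2: attacked by Bd5; b2: attacked by Qb5.
Legal moves for Black: none.
Not in check and no legal moves → stalemate.

stalemate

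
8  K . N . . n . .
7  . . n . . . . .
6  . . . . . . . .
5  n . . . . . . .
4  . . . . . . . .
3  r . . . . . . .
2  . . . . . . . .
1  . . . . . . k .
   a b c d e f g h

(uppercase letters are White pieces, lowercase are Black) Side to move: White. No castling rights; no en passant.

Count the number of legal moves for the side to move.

White to move; king on a8.
In check: yes, from the black knight on c7.
Legal moves: Kb8, Ka7.
Count: 2.

2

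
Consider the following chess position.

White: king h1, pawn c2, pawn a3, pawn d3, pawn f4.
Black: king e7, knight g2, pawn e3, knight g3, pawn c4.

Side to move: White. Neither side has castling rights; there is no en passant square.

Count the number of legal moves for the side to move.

3

White to move; king on h1.
In check: yes, from the black knight on g3.
Legal moves: Kh2, Kxg2, Kg1.
Count: 3.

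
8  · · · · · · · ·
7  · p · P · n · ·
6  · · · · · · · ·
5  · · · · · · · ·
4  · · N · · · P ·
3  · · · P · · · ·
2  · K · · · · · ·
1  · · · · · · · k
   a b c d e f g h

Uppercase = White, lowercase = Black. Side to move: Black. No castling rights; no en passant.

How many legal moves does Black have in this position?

11

Black to move; king on h1.
In check: no.
Legal moves: Nh8, Nd8, Nh6, Nd6, Ng5, Ne5, Kh2, Kg2, Kg1, b6, b5.
Count: 11.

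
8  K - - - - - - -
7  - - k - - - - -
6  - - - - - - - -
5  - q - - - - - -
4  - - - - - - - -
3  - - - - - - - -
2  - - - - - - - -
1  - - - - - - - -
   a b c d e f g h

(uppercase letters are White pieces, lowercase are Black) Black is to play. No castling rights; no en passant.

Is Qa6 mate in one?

yes

After Qa6: white king on a8; in check: yes, from the black queen on a6.
King squares — a7: attacked by Qa6; b7: attacked by Qa6; b8: attacked by Kc7.
White has no legal moves → checkmate.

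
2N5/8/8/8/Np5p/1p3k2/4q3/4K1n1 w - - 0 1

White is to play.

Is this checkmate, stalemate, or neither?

White to move; white king on e1.
In check: yes, from the black queen on e2.
King squares — d1: attacked by Qe2; f1: attacked by Qe2; d2: attacked by Qe2; e2: attacked by Ng1; f2: attacked by Qe2.
Legal moves for White: none.
In check with no legal moves → checkmate.

checkmate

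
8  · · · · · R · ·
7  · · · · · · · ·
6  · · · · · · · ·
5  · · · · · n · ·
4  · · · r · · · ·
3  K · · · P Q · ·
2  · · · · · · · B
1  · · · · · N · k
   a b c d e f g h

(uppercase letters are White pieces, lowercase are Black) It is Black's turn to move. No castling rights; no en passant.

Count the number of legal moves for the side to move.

0

Black to move; king on h1.
In check: yes, from the white queen on f3.
Legal moves: none.
Count: 0.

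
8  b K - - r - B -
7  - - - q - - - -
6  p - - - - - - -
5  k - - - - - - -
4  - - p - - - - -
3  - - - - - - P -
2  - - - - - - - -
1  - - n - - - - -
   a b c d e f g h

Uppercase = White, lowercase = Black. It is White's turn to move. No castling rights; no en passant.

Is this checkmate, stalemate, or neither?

checkmate

White to move; white king on b8.
In check: yes, from the black rook on e8.
King squares — a7: attacked by Qd7; b7: attacked by Qd7; c7: attacked by Qd7; a8: attacked by Re8; c8: attacked by Qd7.
Legal moves for White: none.
In check with no legal moves → checkmate.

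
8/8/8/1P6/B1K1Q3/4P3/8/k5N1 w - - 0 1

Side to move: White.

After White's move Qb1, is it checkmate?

no

After Qb1: black king on a1; in check: yes, from the white queen on b1.
Black has 1 legal reply: Kxb1.
In check but a legal move exists → not checkmate.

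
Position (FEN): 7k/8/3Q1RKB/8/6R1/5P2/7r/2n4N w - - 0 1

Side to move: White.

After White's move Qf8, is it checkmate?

After Qf8: black king on h8; in check: yes, from the white queen on f8.
King squares — g7: attacked by Kg6; h7: attacked by Kg6; g8: attacked by Qf8.
Black has no legal moves → checkmate.

yes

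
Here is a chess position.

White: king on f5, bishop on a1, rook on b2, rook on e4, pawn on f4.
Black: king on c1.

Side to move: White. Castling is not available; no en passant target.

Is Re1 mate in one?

yes

After Re1: black king on c1; in check: yes, from the white rook on e1.
King squares — b1: attacked by Re1; d1: attacked by Re1; b2: attacked by Ba1; c2: attacked by Rb2; d2: attacked by Rb2.
Black has no legal moves → checkmate.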